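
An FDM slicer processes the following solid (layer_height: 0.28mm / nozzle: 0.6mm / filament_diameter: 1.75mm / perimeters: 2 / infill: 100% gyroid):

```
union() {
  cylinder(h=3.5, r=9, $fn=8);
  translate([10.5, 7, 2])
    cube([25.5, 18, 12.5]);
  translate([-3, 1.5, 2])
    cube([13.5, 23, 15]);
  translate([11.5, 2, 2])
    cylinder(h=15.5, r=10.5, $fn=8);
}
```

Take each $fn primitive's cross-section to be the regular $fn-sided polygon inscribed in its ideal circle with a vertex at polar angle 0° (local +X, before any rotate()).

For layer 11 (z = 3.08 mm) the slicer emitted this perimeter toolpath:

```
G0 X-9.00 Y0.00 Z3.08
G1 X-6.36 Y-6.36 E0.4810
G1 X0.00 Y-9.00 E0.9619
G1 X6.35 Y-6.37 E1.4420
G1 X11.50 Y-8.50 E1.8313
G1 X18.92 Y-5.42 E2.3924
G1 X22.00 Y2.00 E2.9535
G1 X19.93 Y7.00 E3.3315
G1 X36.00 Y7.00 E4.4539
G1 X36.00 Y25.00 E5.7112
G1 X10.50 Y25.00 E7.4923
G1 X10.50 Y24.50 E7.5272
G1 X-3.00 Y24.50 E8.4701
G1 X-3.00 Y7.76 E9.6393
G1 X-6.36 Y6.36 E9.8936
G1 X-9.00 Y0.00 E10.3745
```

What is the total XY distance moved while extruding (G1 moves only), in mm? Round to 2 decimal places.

148.53 mm

Sum the Euclidean lengths of each G1 segment: total = 148.53 mm.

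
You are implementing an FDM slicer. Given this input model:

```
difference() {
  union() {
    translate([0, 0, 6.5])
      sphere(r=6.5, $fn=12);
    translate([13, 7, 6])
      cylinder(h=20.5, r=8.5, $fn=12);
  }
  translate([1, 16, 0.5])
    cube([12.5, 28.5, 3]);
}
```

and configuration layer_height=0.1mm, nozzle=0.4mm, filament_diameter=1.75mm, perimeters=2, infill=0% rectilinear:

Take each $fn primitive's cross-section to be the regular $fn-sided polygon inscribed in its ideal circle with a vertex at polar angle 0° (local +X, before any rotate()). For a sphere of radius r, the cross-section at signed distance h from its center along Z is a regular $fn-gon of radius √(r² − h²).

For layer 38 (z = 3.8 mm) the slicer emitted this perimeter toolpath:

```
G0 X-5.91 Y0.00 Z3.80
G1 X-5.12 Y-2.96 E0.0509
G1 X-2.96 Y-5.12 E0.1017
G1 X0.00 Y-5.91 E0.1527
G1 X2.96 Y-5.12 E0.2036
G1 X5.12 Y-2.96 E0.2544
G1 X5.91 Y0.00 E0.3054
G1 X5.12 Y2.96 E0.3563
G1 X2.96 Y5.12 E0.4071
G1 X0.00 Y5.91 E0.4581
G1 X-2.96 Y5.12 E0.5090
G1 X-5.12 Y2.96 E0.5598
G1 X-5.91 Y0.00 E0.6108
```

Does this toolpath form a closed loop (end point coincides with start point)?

Start point (G0): (-5.91, 0.00). End point (last G1): the path returns to the start — closed.

yes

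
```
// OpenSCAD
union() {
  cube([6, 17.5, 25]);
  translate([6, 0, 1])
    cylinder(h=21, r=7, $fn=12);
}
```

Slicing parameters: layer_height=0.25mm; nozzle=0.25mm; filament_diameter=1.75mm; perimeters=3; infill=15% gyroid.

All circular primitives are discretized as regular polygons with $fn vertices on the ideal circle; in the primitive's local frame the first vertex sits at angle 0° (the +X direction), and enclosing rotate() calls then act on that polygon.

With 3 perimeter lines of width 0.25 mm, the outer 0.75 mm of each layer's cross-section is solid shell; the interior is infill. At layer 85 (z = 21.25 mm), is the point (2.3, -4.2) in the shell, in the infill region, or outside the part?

At z = 21.25 mm: the cube is present — its section is the full 6×17.5 rectangle; the cylinder at (6, 0): section is a regular 12-gon, circumradius r=7; Taking the union: the regions partially overlap (shared area 34.89 mm²), so overlapping operands fuse into one piece — 1 connected region. Overall, the cross-section is a single solid region. The nearest boundary edge runs (2.50, -6.06)→(-0.06, -3.50); distance from the point to it = 1.18 mm. The point is inside the cross-section and 1.18 mm from the nearest boundary — more than the 0.75 mm shell width (3 × 0.25), so it's in the infill interior.

infill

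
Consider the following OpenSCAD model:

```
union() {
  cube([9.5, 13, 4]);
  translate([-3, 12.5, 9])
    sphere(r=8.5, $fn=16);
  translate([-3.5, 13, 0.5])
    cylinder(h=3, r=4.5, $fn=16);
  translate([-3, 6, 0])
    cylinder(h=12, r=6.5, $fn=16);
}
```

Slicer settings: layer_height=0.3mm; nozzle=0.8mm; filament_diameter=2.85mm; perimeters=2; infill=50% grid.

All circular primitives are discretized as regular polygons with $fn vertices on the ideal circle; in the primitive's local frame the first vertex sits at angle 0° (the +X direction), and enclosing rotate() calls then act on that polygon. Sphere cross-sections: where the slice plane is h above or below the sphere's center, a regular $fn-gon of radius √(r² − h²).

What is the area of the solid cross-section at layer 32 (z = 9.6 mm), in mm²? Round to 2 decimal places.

272.38 mm²

At z = 9.6 mm: the cube is not intersected at this z (z outside [0, 4]); the r=8.5 sphere at (-3, 12.5) contributes a regular 16-gon of circumradius √(8.5²−0.6²) = 8.479 (area = (16/2)·8.479²·sin(360°/16) = 220.09 mm²); the cylinder at (-3.5, 13) is absent (z outside [0.5, 3.5]); the cylinder at (-3, 6): section is a regular 16-gon, circumradius r=6.5 (area = (16/2)·6.500²·sin(360°/16) = 129.35 mm²); Merging all regions: the regions partially overlap — summed areas 349.44 mm² minus the doubly-counted overlap 77.05 mm² gives 272.38 mm² — area = 272.38 mm². Overall, the cross-section is a single solid region. Net area = 272.38 mm².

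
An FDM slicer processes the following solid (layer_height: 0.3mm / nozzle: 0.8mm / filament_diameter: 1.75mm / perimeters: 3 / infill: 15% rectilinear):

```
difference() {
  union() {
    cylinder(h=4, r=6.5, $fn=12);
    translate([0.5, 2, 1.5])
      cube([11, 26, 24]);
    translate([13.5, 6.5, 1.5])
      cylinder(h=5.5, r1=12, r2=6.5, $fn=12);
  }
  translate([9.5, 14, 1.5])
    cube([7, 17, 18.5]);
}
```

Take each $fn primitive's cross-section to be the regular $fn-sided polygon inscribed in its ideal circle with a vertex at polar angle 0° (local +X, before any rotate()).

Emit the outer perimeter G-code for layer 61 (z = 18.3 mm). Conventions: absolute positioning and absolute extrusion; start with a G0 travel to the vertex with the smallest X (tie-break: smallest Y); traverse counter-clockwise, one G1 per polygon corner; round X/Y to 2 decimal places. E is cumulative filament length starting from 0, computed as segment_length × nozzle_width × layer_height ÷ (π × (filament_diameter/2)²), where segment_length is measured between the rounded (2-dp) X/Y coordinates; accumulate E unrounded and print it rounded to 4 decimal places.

G0 X0.50 Y2.00 Z18.30
G1 X11.50 Y2.00 E1.0976
G1 X11.50 Y14.00 E2.2949
G1 X9.50 Y14.00 E2.4945
G1 X9.50 Y28.00 E3.8914
G1 X0.50 Y28.00 E4.7895
G1 X0.50 Y2.00 E7.3837

At z = 18.3 mm: the cylinder does not reach this height (z outside [0, 4]); the 11×26 cube at (0.5, 2) contributes its full rectangle; the cone at (13.5, 6.5) does not reach this height (z outside [1.5, 7]); Combining (union): only the 11×26 cube at (0.5, 2) is present, so the union is just that shape — 1 connected region; the cube at (9.5, 14) (footprint 7×17) is included at this height; Subtracting the remaining from the first: starting from the result so far, the 7×17 cube at (9.5, 14) partially overlaps it — only the 28.00 mm² overlap (of its 119.00 mm²) is removed, clipping the outline — 1 connected region. The outline is a single polygon with 6 vertices. Extrusion per mm of travel: 0.8 × 0.3 / (π × 0.875²) = 0.099780. Accumulating E over each segment gives final E = 7.3837.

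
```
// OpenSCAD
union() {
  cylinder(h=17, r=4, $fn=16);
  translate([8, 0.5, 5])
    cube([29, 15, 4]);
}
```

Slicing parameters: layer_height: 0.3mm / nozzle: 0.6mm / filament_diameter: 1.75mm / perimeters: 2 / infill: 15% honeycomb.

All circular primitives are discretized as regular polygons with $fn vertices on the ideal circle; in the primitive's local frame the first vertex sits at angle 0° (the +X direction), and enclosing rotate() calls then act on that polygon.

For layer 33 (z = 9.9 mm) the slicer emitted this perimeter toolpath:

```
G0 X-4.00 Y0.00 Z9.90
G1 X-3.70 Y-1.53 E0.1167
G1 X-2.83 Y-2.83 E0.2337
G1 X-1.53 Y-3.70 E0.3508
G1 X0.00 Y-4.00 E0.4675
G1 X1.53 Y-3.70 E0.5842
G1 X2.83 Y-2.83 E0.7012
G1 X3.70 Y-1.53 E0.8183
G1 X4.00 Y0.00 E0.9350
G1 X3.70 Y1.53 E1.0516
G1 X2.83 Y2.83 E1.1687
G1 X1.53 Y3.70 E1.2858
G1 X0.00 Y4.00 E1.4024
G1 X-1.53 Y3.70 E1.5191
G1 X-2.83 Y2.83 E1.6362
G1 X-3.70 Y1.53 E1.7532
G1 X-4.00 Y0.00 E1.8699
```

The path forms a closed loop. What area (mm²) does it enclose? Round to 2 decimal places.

49.04 mm²

Apply the shoelace formula to the sequence of (X, Y) vertices; enclosed area = 49.04 mm².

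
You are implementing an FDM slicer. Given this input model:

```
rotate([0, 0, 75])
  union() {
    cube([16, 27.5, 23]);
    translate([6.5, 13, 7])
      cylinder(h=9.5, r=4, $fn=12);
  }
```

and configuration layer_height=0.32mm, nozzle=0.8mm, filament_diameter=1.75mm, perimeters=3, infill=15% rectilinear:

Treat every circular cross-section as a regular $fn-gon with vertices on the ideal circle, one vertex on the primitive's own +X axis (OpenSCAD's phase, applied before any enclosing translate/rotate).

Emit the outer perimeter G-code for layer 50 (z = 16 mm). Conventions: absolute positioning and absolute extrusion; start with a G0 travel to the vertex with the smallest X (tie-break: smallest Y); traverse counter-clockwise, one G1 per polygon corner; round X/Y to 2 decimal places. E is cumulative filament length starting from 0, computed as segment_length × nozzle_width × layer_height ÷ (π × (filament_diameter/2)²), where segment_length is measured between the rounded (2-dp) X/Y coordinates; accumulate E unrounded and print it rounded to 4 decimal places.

At z = 16 mm: the 16×27.5 cube contributes its full rectangle; the cylinder at (6.5, 13): section is a regular 12-gon, circumradius r=4; Combining (union): the r=4 cylinder at (6.5, 13) lies entirely inside the 16×27.5 cube, so the union is just the 16×27.5 cube — 1 connected region; (rotated 75° about Z; rotation is an isometry so areas/perimeters/island counts are preserved). The outline is a single polygon with 4 vertices. Extrusion per mm of travel: 0.8 × 0.32 / (π × 0.875²) = 0.106432. Accumulating E over each segment gives final E = 9.2581.

G0 X-26.56 Y7.12 Z16.00
G1 X0.00 Y0.00 E2.9267
G1 X4.14 Y15.45 E4.6290
G1 X-22.42 Y22.57 E7.5557
G1 X-26.56 Y7.12 E9.2581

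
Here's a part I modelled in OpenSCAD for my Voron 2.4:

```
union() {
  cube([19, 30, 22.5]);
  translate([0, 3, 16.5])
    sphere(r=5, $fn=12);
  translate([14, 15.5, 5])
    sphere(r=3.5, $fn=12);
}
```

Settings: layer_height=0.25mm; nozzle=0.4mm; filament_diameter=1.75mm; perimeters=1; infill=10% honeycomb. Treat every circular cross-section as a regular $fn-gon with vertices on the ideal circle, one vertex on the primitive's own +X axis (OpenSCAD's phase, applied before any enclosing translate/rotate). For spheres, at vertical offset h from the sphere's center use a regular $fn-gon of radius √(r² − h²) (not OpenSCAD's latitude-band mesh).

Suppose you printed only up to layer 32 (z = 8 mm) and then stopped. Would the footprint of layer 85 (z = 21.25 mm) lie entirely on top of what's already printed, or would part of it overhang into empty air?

part overhangs

Compare the two slices. At z = 8: the cube (footprint 19×30) is included at this height (area 570.00 mm²); the sphere at (0, 3) is not intersected at this z (|z−center|=8.500 > r=5); the sphere at (14, 15.5): section is a regular 12-gon, circumradius = √(r²−h²) = √(3.5²−3²) = 1.803 (area = (12/2)·1.803²·sin(360°/12) = 9.75 mm²); Merging all regions: the r=3.5 sphere at (14, 15.5) lies entirely inside the 19×30 cube, so the union is just the 19×30 cube — area = 570.00 mm². At z = 21.25: the 19×30 cube contributes its full rectangle (area 570.00 mm²); the r=5 sphere at (0, 3) slices to a regular 12-gon of circumradius 1.561 (√(r²−h²) with h=4.75 from center) (area = (12/2)·1.561²·sin(360°/12) = 7.31 mm²); the sphere at (14, 15.5) is not intersected at this z (|z−center|=16.250 > r=3.5); Merging all regions: the regions partially overlap — summed areas 577.31 mm² minus the doubly-counted overlap 3.66 mm² gives 573.66 mm² — area = 573.66 mm². Checking containment: at z = 21.25 the cross-section extends beyond the z = 8 cross-section by about 3.66 mm².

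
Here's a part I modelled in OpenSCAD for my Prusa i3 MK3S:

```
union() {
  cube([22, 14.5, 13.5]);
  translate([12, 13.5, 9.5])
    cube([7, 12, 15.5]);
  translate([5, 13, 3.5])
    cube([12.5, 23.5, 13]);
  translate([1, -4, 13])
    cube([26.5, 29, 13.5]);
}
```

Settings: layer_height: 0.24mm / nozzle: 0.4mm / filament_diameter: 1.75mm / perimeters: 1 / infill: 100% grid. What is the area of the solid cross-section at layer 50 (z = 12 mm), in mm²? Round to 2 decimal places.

610.50 mm²

At z = 12 mm: the cube (footprint 22×14.5) is included at this height (area 319.00 mm²); the cube at (12, 13.5) (footprint 7×12) is included at this height (area 84.00 mm²); the cube at (5, 13) is present — its section is the full 12.5×23.5 rectangle (area 293.75 mm²); the cube at (1, -4) does not reach this height (z outside [13, 26.5]); Taking the union: the regions partially overlap — summed areas 696.75 mm² minus the doubly-counted overlap 86.25 mm² gives 610.50 mm² — area = 610.50 mm². Overall, the cross-section is a single solid region. Net area = 610.50 mm².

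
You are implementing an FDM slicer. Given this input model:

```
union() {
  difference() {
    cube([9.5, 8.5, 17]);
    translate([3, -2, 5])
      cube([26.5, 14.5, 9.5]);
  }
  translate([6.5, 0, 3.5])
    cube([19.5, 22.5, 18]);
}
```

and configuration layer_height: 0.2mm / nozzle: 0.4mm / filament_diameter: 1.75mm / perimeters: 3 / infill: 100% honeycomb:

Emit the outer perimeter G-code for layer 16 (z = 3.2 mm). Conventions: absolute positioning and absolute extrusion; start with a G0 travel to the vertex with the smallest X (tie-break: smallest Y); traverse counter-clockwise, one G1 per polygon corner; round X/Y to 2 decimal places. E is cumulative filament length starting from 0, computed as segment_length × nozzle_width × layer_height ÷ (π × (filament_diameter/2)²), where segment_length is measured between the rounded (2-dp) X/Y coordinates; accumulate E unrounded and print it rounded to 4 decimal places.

G0 X0.00 Y0.00 Z3.20
G1 X9.50 Y0.00 E0.3160
G1 X9.50 Y8.50 E0.5987
G1 X0.00 Y8.50 E0.9147
G1 X0.00 Y0.00 E1.1974

At z = 3.2 mm: the cube (footprint 9.5×8.5) is included at this height; the cube at (3, -2) does not reach this height (z outside [5, 14.5]); Taking the first minus the rest: none of the subtracted shapes is present at this height, so the 9.5×8.5 cube is unchanged — 1 connected region; the cube at (6.5, 0) does not reach this height (z outside [3.5, 21.5]); Merging all regions: only that combined region is present, so the union is just that shape — 1 connected region. The outline is a single polygon with 4 vertices. Extrusion per mm of travel: 0.4 × 0.2 / (π × 0.875²) = 0.033260. Accumulating E over each segment gives final E = 1.1974.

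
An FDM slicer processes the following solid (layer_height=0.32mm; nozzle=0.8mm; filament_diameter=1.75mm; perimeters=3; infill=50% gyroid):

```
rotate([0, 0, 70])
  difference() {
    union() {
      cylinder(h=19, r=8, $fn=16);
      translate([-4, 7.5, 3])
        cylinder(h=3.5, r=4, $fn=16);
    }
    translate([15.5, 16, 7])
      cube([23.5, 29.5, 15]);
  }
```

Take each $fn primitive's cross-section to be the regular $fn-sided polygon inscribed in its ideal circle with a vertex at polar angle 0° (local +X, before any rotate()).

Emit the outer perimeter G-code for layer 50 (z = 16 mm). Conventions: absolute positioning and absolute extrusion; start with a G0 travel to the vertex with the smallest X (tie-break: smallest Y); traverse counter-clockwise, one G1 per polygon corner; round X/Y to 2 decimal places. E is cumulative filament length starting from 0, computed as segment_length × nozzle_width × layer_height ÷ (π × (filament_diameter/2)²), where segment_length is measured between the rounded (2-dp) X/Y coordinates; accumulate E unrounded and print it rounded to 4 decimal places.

G0 X-7.99 Y-0.35 Z16.00
G1 X-7.25 Y-3.38 E0.3320
G1 X-5.40 Y-5.90 E0.6647
G1 X-2.74 Y-7.52 E0.9962
G1 X0.35 Y-7.99 E1.3288
G1 X3.38 Y-7.25 E1.6608
G1 X5.90 Y-5.40 E1.9935
G1 X7.52 Y-2.74 E2.3250
G1 X7.99 Y0.35 E2.6577
G1 X7.25 Y3.38 E2.9896
G1 X5.40 Y5.90 E3.3224
G1 X2.74 Y7.52 E3.6538
G1 X-0.35 Y7.99 E3.9865
G1 X-3.38 Y7.25 E4.3185
G1 X-5.90 Y5.40 E4.6512
G1 X-7.52 Y2.74 E4.9827
G1 X-7.99 Y-0.35 E5.3153

At z = 16 mm: the cylinder: section is a regular 16-gon, circumradius r=8; the cylinder at (-4, 7.5) does not reach this height (z outside [3, 6.5]); Combining (union): only the r=8 cylinder is present, so the union is just that shape — 1 connected region; the cube at (15.5, 16) (footprint 23.5×29.5) is included at this height; Subtracting the remaining from the first: starting from that combined region, the 23.5×29.5 cube at (15.5, 16) misses the remaining region (no effect) — 1 connected region; (rotated 70° about Z; rotation is an isometry so areas/perimeters/island counts are preserved). The outline is a single polygon with 16 vertices. Extrusion per mm of travel: 0.8 × 0.32 / (π × 0.875²) = 0.106432. Accumulating E over each segment gives final E = 5.3153.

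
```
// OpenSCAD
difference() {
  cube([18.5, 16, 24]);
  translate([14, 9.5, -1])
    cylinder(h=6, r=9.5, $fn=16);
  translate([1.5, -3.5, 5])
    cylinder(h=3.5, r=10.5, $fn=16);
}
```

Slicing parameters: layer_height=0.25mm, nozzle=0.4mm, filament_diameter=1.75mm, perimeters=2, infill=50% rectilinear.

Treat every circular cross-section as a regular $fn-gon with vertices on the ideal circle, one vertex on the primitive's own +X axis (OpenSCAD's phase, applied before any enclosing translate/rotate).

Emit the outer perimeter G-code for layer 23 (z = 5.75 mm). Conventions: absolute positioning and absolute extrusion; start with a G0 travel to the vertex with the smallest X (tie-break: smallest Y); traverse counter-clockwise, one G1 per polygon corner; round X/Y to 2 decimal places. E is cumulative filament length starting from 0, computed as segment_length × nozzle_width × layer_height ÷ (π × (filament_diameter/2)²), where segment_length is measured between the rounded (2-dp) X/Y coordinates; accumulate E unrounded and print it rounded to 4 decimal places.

G0 X0.00 Y6.70 Z5.75
G1 X1.50 Y7.00 E0.0636
G1 X5.52 Y6.20 E0.2340
G1 X8.92 Y3.92 E0.4042
G1 X11.20 Y0.52 E0.5744
G1 X11.30 Y0.00 E0.5964
G1 X18.50 Y0.00 E0.8958
G1 X18.50 Y16.00 E1.5610
G1 X0.00 Y16.00 E2.3301
G1 X0.00 Y6.70 E2.7167

At z = 5.75 mm: the cube is present — its section is the full 18.5×16 rectangle; the cylinder at (14, 9.5) does not reach this height (z outside [-1, 5]); the r=10.5 cylinder at (1.5, -3.5) contributes a regular 16-gon of circumradius 10.5; Subtracting the remaining from the first: starting from the 18.5×16 cube, the r=10.5 cylinder at (1.5, -3.5) partially overlaps it — only the 59.13 mm² overlap (of its 337.53 mm²) is removed, clipping the outline — 1 connected region. The outline is a single polygon with 9 vertices. Extrusion per mm of travel: 0.4 × 0.25 / (π × 0.875²) = 0.041575. Accumulating E over each segment gives final E = 2.7167.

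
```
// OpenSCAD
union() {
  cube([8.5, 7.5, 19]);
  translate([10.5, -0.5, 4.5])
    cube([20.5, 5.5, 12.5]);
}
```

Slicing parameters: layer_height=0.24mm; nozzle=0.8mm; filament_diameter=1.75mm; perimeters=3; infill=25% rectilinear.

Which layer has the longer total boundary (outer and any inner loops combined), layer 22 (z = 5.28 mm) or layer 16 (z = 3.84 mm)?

layer 22 (z = 5.28 mm)

Layer 22 (z = 5.28): the cube (footprint 8.5×7.5) is included at this height (perimeter 32.00 mm); the cube at (10.5, -0.5) is present — its section is the full 20.5×5.5 rectangle (perimeter 52.00 mm); Taking the union: the 2 present regions are separate (no shared area or edge), so areas and boundary lengths simply add and each stays a separate island — boundary = 84.00 mm. So its perimeter = 84.00 mm. Layer 16 (z = 3.84): the 8.5×7.5 cube contributes its full rectangle (perimeter 32.00 mm); the cube at (10.5, -0.5) is not intersected at this z (z outside [4.5, 17]); Taking the union: only the 8.5×7.5 cube is present, so the union is just that shape — boundary = 32.00 mm. So its perimeter = 32.00 mm. Layer 22 is larger (84.00 vs 32.00 mm).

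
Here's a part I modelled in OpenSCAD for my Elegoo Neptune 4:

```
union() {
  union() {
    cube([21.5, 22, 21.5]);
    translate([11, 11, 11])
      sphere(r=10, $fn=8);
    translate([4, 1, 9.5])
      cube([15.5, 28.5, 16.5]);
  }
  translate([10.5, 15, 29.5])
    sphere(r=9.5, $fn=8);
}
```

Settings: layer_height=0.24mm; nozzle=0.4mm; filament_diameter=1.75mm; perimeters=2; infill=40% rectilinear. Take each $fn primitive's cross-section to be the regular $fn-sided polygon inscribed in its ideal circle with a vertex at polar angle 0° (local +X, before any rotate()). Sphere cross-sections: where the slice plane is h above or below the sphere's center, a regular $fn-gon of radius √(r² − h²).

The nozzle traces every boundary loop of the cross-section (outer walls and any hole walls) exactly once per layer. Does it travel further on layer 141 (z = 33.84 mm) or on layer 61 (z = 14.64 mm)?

layer 61 (z = 14.64 mm)

Layer 141 (z = 33.84): the cube is not intersected at this z (z outside [0, 21.5]); the sphere at (11, 11) does not reach this height (|z−center|=22.840 > r=10); the cube at (4, 1) does not reach this height (z outside [9.5, 26]); Merging all regions: nothing is present at this height; the r=9.5 sphere at (10.5, 15) contributes a regular 8-gon of circumradius √(9.5²−4.34²) = 8.451 (perimeter = 2·8·8.451·sin(180°/8) = 51.74 mm); Merging all regions: only the r=9.5 sphere at (10.5, 15) is present, so the union is just that shape — boundary = 51.74 mm. So its perimeter = 51.74 mm. Layer 61 (z = 14.64): the cube is present — its section is the full 21.5×22 rectangle (perimeter 87.00 mm); the r=10 sphere at (11, 11) slices to a regular 8-gon of circumradius 9.314 (√(r²−h²) with h=3.64 from center) (perimeter = 2·8·9.314·sin(180°/8) = 57.03 mm); the 15.5×28.5 cube at (4, 1) contributes its full rectangle (perimeter 88.00 mm); Taking the union: the regions partially overlap (shared area 570.87 mm²), so the edge portions inside another operand are dropped and the merged outline is re-measured after clipping — boundary = 102.00 mm; the sphere at (10.5, 15) is absent (|z−center|=14.860 > r=9.5); Merging all regions: only that combined region is present, so the union is just that shape — boundary = 102.00 mm. So its perimeter = 102.00 mm. Layer 61 is larger (102.00 vs 51.74 mm).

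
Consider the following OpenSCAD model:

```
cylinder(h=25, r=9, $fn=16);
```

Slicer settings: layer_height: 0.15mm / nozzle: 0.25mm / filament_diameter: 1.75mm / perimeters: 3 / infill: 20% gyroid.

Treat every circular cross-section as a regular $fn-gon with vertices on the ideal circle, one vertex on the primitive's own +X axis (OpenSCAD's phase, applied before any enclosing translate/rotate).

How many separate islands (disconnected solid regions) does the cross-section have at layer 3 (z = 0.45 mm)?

1

At z = 0.45 mm: the r=9 cylinder gives a regular 16-gon of circumradius 9 (constant along its height). Overall, the cross-section is a single solid region. Island count = 1.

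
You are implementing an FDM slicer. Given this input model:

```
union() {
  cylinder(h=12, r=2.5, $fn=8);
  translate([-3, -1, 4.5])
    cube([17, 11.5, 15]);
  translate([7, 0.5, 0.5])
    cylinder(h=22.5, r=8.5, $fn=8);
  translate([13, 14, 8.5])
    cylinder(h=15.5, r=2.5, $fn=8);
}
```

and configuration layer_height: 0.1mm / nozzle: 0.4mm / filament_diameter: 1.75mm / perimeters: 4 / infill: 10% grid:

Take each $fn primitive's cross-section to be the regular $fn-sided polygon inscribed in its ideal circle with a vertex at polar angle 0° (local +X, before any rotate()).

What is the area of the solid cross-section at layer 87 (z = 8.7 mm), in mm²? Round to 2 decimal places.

At z = 8.7 mm: the cylinder: section is a regular 8-gon, circumradius r=2.5 (area = (8/2)·2.500²·sin(360°/8) = 17.68 mm²); the cube at (-3, -1) is present — its section is the full 17×11.5 rectangle (area 195.50 mm²); the r=8.5 cylinder at (7, 0.5) gives a regular 8-gon of circumradius 8.5 (constant along its height) (area = (8/2)·8.500²·sin(360°/8) = 204.35 mm²); the r=2.5 cylinder at (13, 14) contributes a regular 8-gon of circumradius 2.5 (area = (8/2)·2.500²·sin(360°/8) = 17.68 mm²); Merging all regions: the regions partially overlap — summed areas 435.21 mm² minus the doubly-counted overlap 138.63 mm² gives 296.58 mm² — area = 296.58 mm². Overall, the cross-section has 2 separate islands. Net area = 296.58 mm².

296.58 mm²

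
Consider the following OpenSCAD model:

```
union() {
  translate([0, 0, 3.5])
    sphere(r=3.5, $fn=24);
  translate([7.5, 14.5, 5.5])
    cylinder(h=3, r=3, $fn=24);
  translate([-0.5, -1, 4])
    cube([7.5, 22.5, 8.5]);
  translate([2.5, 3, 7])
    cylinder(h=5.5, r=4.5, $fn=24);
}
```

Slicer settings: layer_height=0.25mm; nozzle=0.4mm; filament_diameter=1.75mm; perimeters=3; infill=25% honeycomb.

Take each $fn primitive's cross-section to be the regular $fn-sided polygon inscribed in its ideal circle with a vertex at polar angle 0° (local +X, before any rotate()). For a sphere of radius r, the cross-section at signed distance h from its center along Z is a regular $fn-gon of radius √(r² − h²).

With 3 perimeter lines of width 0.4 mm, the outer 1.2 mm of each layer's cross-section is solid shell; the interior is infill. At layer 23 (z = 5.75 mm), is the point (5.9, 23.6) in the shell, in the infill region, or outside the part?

outside

At z = 5.75 mm: the sphere: section is a regular 24-gon, circumradius = √(r²−h²) = √(3.5²−2.25²) = 2.681; the r=3 cylinder at (7.5, 14.5) contributes a regular 24-gon of circumradius 3; the cube at (-0.5, -1) is present — its section is the full 7.5×22.5 rectangle; the cylinder at (2.5, 3) is not intersected at this z (z outside [7, 12.5]); Combining (union): the regions partially overlap (shared area 21.02 mm²), so overlapping operands fuse into one piece — 1 connected region. Overall, the cross-section is a single solid region. The nearest boundary edge runs (-0.50, 21.50)→(7.00, 21.50); distance from the point to it = 2.10 mm. The point is not inside any of the regions above, so it lies outside the cross-section (2.10 mm from the nearest boundary).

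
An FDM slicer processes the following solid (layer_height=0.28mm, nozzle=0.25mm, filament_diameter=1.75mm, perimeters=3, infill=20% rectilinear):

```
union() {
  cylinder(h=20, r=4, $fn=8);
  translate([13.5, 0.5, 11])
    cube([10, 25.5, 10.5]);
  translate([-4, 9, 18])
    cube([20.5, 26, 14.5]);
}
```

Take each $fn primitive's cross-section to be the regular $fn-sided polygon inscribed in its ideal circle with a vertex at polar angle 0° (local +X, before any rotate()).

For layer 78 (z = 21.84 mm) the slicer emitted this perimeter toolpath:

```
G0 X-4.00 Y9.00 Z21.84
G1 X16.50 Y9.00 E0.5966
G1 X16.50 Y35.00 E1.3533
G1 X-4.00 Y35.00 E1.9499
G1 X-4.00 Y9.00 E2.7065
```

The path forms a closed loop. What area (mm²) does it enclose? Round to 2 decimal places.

533.00 mm²

Apply the shoelace formula to the sequence of (X, Y) vertices; enclosed area = 533.00 mm².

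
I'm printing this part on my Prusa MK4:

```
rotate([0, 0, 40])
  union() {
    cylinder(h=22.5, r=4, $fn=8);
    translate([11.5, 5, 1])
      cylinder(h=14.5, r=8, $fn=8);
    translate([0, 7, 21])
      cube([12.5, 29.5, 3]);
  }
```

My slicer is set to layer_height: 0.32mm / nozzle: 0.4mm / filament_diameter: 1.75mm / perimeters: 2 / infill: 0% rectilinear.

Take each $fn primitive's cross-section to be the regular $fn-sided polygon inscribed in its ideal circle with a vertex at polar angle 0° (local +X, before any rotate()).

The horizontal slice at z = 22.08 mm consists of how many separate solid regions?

At z = 22.08 mm: the r=4 cylinder gives a regular 8-gon of circumradius 4 (constant along its height); the cylinder at (11.5, 5) is not intersected at this z (z outside [1, 15.5]); the cube at (0, 7) (footprint 12.5×29.5) is included at this height; Combining (union): the 2 present regions are separate (no shared area or edge), so areas and boundary lengths simply add and each stays a separate island — 2 connected regions; (whole slice rotated 40° about Z — lengths, areas and connectivity unchanged). The result has 2 disconnected regions.

2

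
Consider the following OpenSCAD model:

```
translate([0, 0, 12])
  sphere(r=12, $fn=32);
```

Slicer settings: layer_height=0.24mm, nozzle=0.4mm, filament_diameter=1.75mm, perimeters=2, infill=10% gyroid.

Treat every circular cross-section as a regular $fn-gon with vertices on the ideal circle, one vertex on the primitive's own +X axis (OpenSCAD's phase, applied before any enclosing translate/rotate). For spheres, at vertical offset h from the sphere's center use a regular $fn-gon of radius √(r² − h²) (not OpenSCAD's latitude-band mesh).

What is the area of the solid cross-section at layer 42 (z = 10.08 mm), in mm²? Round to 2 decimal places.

At z = 10.08 mm: the sphere: section is a regular 32-gon, circumradius = √(r²−h²) = √(12²−1.92²) = 11.845 (area = (32/2)·11.845²·sin(360°/32) = 437.98 mm²). Overall, the cross-section is a single solid region. Net area = 437.98 mm².

437.98 mm²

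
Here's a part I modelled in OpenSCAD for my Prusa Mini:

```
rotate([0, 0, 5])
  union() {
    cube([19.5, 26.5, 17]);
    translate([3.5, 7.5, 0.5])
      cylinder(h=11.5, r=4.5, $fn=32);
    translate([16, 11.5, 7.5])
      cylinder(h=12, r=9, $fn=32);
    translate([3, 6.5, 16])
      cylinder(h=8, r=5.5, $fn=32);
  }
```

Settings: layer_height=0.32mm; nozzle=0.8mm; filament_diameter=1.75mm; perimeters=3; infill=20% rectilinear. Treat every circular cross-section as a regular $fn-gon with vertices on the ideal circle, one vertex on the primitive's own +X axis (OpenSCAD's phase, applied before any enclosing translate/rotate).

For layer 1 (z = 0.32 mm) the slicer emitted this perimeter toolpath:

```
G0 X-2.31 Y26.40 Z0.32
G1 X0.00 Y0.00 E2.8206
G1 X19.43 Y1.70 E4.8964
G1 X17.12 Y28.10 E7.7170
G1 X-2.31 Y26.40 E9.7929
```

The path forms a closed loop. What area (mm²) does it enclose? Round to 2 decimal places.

Apply the shoelace formula to the sequence of (X, Y) vertices; enclosed area = 516.88 mm².

516.88 mm²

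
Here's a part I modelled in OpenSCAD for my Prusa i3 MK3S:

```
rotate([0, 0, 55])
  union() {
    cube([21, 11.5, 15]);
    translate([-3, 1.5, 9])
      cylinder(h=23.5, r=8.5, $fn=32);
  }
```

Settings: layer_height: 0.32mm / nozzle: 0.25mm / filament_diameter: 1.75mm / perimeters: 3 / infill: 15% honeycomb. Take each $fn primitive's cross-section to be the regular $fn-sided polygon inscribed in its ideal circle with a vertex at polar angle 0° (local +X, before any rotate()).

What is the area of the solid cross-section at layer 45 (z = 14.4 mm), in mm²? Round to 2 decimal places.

427.38 mm²

At z = 14.4 mm: the cube (footprint 21×11.5) is included at this height (area 241.50 mm²); the r=8.5 cylinder at (-3, 1.5) contributes a regular 32-gon of circumradius 8.5 (area = (32/2)·8.500²·sin(360°/32) = 225.52 mm²); Taking the union: the regions partially overlap — summed areas 467.02 mm² minus the doubly-counted overlap 39.65 mm² gives 427.38 mm² — area = 427.38 mm²; (rotated 55° about Z; rotation is an isometry so areas/perimeters/island counts are preserved). Overall, the cross-section is a single solid region. Net area = 427.38 mm².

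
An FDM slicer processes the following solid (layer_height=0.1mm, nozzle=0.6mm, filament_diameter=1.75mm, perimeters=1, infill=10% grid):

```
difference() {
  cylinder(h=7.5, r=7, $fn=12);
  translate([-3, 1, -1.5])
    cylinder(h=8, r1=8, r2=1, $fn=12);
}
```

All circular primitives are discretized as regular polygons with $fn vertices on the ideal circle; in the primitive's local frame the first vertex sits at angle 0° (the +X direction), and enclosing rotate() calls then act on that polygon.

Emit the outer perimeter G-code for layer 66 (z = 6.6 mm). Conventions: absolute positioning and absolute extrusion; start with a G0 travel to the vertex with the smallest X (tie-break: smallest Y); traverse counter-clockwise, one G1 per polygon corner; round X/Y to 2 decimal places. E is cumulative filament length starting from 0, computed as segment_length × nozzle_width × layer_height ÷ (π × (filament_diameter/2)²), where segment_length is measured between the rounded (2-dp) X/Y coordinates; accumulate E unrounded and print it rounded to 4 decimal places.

At z = 6.6 mm: the cylinder: section is a regular 12-gon, circumradius r=7; the cone at (-3, 1) is absent (z outside [-1.5, 6.5]); Taking the first minus the rest: none of the subtracted shapes is present at this height, so the r=7 cylinder is unchanged — 1 connected region. The outline is a single polygon with 12 vertices. Extrusion per mm of travel: 0.6 × 0.1 / (π × 0.875²) = 0.024945. Accumulating E over each segment gives final E = 1.0845.

G0 X-7.00 Y0.00 Z6.60
G1 X-6.06 Y-3.50 E0.0904
G1 X-3.50 Y-6.06 E0.1807
G1 X0.00 Y-7.00 E0.2711
G1 X3.50 Y-6.06 E0.3615
G1 X6.06 Y-3.50 E0.4518
G1 X7.00 Y0.00 E0.5422
G1 X6.06 Y3.50 E0.6326
G1 X3.50 Y6.06 E0.7229
G1 X0.00 Y7.00 E0.8133
G1 X-3.50 Y6.06 E0.9037
G1 X-6.06 Y3.50 E0.9941
G1 X-7.00 Y0.00 E1.0845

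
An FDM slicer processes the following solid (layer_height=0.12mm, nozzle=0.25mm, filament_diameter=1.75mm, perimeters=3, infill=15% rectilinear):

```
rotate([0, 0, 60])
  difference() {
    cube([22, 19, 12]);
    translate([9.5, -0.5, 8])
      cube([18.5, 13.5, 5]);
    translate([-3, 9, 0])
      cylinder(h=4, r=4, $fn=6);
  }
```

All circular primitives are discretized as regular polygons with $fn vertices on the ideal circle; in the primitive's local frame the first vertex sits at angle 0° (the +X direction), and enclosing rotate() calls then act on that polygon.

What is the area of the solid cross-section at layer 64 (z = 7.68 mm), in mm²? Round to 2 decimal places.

418.00 mm²

At z = 7.68 mm: the cube (footprint 22×19) is included at this height (area 418.00 mm²); the cube at (9.5, -0.5) is absent (z outside [8, 13]); the cylinder at (-3, 9) is not intersected at this z (z outside [0, 4]); Subtracting the remaining from the first: none of the subtracted shapes is present at this height, so the 22×19 cube is unchanged — area = 418.00 mm²; (rotated 60° about Z; rotation is an isometry so areas/perimeters/island counts are preserved). Overall, the cross-section is a single solid region. Net area = 418.00 mm².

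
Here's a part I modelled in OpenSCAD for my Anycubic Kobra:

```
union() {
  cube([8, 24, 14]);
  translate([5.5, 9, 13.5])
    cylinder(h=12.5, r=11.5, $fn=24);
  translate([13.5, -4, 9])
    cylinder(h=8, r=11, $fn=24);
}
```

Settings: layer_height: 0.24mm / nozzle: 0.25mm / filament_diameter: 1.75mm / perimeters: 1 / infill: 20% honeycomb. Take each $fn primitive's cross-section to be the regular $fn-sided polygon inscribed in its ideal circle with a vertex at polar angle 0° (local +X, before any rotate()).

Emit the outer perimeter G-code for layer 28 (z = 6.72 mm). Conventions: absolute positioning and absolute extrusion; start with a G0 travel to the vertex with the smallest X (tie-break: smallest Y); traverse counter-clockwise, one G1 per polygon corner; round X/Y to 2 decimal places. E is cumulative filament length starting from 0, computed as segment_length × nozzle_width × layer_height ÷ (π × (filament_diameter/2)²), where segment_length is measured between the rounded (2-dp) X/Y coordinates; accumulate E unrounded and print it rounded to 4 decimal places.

At z = 6.72 mm: the 8×24 cube contributes its full rectangle; the cylinder at (5.5, 9) does not reach this height (z outside [13.5, 26]); the cylinder at (13.5, -4) is absent (z outside [9, 17]); Taking the union: only the 8×24 cube is present, so the union is just that shape — 1 connected region. The outline is a single polygon with 4 vertices. Extrusion per mm of travel: 0.25 × 0.24 / (π × 0.875²) = 0.024945. Accumulating E over each segment gives final E = 1.5965.

G0 X0.00 Y0.00 Z6.72
G1 X8.00 Y0.00 E0.1996
G1 X8.00 Y24.00 E0.7982
G1 X0.00 Y24.00 E0.9978
G1 X0.00 Y0.00 E1.5965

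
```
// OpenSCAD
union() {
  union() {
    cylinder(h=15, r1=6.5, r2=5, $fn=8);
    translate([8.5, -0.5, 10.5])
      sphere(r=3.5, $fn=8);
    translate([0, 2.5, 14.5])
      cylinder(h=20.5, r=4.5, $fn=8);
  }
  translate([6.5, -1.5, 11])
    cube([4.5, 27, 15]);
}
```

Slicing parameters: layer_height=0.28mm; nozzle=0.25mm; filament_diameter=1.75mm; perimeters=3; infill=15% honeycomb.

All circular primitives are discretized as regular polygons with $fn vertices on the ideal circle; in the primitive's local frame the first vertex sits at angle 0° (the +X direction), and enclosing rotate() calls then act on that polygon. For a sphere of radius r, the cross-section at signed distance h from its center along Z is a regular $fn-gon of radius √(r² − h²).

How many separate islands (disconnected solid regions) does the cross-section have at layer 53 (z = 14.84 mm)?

At z = 14.84 mm: the cone: at t=0.989 of its height the radius interpolates to r₁+(r₂−r₁)t = 5.016, giving a regular 8-gon of that circumradius; the sphere at (8.5, -0.5) does not reach this height (|z−center|=4.340 > r=3.5); the cylinder at (0, 2.5): section is a regular 8-gon, circumradius r=4.5; Combining (union): the regions partially overlap (shared area 41.40 mm²), so overlapping operands fuse into one piece — 1 connected region; the cube at (6.5, -1.5) (footprint 4.5×27) is included at this height; Merging all regions: the 2 present regions are separate (no shared area or edge), so areas and boundary lengths simply add and each stays a separate island — 2 connected regions. Overall, the cross-section has 2 separate islands. Island count = 2.

2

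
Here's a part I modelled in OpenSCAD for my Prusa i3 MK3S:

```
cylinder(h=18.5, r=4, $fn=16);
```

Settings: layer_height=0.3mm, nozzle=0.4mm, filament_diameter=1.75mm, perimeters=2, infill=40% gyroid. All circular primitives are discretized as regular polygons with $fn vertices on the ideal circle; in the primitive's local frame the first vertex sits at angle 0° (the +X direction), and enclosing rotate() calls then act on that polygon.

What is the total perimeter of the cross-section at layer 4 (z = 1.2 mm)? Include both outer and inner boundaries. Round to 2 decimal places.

At z = 1.2 mm: the r=4 cylinder gives a regular 16-gon of circumradius 4 (constant along its height) (perimeter = 2·16·4.000·sin(180°/16) = 24.97 mm). Overall, the cross-section is a single solid region. Total boundary length (outer) = 24.97 mm.

24.97 mm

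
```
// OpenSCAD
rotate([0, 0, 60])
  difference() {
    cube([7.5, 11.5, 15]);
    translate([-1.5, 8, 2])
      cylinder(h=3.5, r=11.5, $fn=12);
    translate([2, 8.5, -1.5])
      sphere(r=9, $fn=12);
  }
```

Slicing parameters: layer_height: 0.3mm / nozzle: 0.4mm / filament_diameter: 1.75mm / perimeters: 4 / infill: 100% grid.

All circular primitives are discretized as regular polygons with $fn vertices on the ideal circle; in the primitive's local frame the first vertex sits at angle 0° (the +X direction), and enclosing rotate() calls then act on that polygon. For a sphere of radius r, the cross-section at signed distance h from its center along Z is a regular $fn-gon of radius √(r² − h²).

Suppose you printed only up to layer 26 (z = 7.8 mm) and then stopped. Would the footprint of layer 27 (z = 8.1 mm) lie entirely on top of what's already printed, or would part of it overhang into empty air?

entirely on top

Compare the two slices. At z = 7.8: the cube is present — its section is the full 7.5×11.5 rectangle (area 86.25 mm²); the cylinder at (-1.5, 8) is not intersected at this z (z outside [2, 5.5]); the sphere at (2, 8.5) is absent (|z−center|=9.300 > r=9); After the difference (first − rest): none of the subtracted shapes is present at this height, so the 7.5×11.5 cube is unchanged — area = 86.25 mm²; (whole slice rotated 60° about Z — lengths, areas and connectivity unchanged). At z = 8.1: the cube (footprint 7.5×11.5) is included at this height (area 86.25 mm²); the cylinder at (-1.5, 8) is absent (z outside [2, 5.5]); the sphere at (2, 8.5) is absent (|z−center|=9.600 > r=9); Taking the first minus the rest: none of the subtracted shapes is present at this height, so the 7.5×11.5 cube is unchanged — area = 86.25 mm²; (whole slice rotated 60° about Z — lengths, areas and connectivity unchanged). Checking containment: the cross-section at z = 8.1 is a subset of the cross-section at z = 7.8.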